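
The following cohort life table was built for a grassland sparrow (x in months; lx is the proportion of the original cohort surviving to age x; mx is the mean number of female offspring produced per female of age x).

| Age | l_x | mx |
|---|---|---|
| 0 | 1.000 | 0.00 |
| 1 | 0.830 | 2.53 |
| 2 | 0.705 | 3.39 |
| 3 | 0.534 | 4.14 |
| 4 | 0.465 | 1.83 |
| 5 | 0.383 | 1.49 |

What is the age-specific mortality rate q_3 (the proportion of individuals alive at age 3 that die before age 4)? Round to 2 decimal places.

q_3 = (l_3 − l_4) / l_3 = (0.534 − 0.465) / 0.534
     = 0.069 / 0.534 = 0.129213… → 0.13

0.13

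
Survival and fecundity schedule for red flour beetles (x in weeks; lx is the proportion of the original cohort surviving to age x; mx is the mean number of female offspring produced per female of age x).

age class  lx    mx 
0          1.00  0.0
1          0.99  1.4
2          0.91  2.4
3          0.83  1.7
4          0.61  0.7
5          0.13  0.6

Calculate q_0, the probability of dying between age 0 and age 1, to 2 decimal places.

q_0 = (l_0 − l_1) / l_0 = (1 − 0.99) / 1
     = 0.01 / 1 = 0.01 → 0.01

0.01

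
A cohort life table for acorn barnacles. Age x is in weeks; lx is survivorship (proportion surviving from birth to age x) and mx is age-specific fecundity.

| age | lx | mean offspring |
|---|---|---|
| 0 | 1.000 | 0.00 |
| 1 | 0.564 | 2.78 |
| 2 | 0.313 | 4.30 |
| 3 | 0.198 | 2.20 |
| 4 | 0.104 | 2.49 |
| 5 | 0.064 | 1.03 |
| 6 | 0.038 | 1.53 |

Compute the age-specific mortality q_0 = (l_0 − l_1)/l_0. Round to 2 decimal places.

q_0 = (l_0 − l_1) / l_0 = (1 − 0.564) / 1
     = 0.436 / 1 = 0.436 → 0.44

0.44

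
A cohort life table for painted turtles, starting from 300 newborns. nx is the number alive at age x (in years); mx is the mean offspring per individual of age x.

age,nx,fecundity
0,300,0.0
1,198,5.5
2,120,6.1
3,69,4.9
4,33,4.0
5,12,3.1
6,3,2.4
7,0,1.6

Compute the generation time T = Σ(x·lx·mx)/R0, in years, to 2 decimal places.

lx = nx/n0 = nx/300: 1, 0.66, 0.4, 0.23, 0.11, 0.04, 0.01, 0
lx·mx: 0, 3.63, 2.44, 1.127, 0.44, 0.124, 0.024, 0 → R0 = 7.785
x·lx·mx: 0, 3.63, 4.88, 3.381, 1.76, 0.62, 0.144, 0 → Σ = 14.415
T = 14.415 / 7.785 = 1.851638… → 1.85

1.85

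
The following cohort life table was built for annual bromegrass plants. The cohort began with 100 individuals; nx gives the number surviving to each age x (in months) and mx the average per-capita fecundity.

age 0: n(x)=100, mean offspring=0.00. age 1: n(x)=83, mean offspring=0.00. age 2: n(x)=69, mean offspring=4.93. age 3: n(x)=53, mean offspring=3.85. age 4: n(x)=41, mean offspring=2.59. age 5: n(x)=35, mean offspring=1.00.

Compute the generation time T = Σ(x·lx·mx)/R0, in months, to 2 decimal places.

lx = nx/n0 = nx/100: 1, 0.83, 0.69, 0.53, 0.41, 0.35
lx·mx: 0, 0, 3.4017, 2.0405, 1.0619, 0.35 → R0 = 6.8541
x·lx·mx: 0, 0, 6.8034, 6.1215, 4.2476, 1.75 → Σ = 18.9225
T = 18.9225 / 6.8541 = 2.760756… → 2.76

2.76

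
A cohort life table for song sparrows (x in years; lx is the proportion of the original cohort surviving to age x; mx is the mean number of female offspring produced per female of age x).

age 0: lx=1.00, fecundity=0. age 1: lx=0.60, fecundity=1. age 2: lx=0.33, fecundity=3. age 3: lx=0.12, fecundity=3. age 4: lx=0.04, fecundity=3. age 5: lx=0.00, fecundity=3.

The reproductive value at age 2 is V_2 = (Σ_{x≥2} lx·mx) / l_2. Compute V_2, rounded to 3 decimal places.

4.455

lx·mx for x ≥ 2: 0.99, 0.36, 0.12, 0 → sum = 1.47
V_2 = 1.47 / l_2 = 1.47 / 0.33 = 4.454545… → 4.455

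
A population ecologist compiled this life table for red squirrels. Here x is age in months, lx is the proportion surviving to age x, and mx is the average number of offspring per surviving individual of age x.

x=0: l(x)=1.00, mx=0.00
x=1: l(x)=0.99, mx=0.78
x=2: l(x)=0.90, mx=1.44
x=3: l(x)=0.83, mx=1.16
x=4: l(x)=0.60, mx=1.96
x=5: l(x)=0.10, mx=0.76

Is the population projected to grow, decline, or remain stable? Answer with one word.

growing

R0 = Σ lx·mx = 0 + 0.7722 + 1.296 + 0.9628 + 1.176 + 0.076 = 4.283
R0 > 1, so the population is growing.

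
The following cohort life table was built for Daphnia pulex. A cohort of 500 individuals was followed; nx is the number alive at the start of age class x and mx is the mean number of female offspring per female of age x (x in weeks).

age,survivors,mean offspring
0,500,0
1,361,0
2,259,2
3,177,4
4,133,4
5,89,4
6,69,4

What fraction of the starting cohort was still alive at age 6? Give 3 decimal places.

l_6 = n_6/n_0 = 69/500 = 0.138 → 0.138

0.138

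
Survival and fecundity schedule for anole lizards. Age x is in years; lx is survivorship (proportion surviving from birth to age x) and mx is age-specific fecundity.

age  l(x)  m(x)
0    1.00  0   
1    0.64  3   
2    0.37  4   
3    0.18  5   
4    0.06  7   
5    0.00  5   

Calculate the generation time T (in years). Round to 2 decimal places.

lx·mx: 0, 1.92, 1.48, 0.9, 0.42, 0 → R0 = 4.72
x·lx·mx: 0, 1.92, 2.96, 2.7, 1.68, 0 → Σ = 9.26
T = 9.26 / 4.72 = 1.961864… → 1.96

1.96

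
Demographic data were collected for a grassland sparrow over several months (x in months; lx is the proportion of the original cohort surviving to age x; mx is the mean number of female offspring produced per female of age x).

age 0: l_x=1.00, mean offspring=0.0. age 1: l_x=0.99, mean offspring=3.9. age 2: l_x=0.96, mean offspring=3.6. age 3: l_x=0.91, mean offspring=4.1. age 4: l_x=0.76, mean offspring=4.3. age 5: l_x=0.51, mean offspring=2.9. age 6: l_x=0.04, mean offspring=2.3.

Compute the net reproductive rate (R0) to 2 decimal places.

15.89

lx·mx by age: 0, 3.861, 3.456, 3.731, 3.268, 1.479, 0.092
R0 = Σ lx·mx = 15.887 → 15.89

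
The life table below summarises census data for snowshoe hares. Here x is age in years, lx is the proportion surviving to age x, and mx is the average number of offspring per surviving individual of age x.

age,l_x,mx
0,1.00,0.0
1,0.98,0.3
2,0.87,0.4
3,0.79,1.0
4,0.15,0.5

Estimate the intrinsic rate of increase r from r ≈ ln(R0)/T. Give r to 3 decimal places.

0.169

R0 = Σ lx·mx = 0 + 0.294 + 0.348 + 0.79 + 0.075 = 1.507
Σ x·lx·mx = 3.66; T = 3.66/1.507 = 2.42867…
r ≈ ln(R0)/T = ln(1.507)/2.42867… = 0.16887… → 0.169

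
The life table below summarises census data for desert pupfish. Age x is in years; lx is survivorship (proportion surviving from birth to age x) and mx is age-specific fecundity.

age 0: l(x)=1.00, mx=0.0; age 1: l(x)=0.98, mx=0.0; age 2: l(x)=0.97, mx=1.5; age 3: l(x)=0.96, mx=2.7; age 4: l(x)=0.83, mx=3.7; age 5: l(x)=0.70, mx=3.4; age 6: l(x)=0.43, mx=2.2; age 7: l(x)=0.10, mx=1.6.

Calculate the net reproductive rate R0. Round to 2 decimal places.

10.60

lx·mx by age: 0, 0, 1.455, 2.592, 3.071, 2.38, 0.946, 0.16
R0 = Σ lx·mx = 10.604 → 10.60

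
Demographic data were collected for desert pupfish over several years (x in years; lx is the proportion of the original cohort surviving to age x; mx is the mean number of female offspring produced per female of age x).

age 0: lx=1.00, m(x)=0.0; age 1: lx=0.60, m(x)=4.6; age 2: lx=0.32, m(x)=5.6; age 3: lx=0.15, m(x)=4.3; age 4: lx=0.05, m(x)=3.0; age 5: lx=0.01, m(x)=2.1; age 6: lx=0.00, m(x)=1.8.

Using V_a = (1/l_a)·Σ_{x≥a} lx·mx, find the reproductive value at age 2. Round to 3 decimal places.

8.150

lx·mx for x ≥ 2: 1.792, 0.645, 0.15, 0.021, 0 → sum = 2.608
V_2 = 2.608 / l_2 = 2.608 / 0.32 = 8.15 → 8.150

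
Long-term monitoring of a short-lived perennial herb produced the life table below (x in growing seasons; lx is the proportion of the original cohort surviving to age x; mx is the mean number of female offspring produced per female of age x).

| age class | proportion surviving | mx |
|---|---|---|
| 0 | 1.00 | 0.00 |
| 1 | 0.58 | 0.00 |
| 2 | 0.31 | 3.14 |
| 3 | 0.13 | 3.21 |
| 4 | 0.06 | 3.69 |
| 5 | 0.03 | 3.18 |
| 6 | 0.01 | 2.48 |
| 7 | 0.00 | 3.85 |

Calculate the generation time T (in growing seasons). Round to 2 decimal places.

2.72

lx·mx: 0, 0, 0.9734, 0.4173, 0.2214, 0.0954, 0.0248, 0 → R0 = 1.7323
x·lx·mx: 0, 0, 1.9468, 1.2519, 0.8856, 0.477, 0.1488, 0 → Σ = 4.7101
T = 4.7101 / 1.7323 = 2.718986… → 2.72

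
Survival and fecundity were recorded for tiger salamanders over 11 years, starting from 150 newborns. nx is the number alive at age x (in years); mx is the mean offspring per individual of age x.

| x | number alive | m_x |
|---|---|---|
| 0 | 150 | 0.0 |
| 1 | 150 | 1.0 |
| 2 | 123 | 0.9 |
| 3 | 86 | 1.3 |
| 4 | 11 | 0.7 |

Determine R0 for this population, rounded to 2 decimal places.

2.53

lx = nx/n0 = nx/150: 1, 1, 0.82, 0.57333…, 0.07333…
lx·mx by age: 0, 1, 0.738, 0.745333…, 0.051333…
R0 = Σ lx·mx = 2.534667… → 2.53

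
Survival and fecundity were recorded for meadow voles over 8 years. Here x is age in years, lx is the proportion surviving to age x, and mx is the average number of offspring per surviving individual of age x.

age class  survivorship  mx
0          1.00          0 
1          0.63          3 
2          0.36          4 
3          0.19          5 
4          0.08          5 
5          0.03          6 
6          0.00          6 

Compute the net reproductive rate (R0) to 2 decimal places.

4.86

lx·mx by age: 0, 1.89, 1.44, 0.95, 0.4, 0.18, 0
R0 = Σ lx·mx = 4.86 → 4.86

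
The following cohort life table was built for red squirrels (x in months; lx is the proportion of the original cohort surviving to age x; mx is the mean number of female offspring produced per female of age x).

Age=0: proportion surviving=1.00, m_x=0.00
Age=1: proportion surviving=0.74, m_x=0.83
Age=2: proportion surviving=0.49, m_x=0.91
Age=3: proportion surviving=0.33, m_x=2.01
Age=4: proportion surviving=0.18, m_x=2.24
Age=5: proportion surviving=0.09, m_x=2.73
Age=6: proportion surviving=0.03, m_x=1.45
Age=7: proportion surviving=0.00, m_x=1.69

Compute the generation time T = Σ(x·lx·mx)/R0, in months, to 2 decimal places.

2.73

lx·mx: 0, 0.6142, 0.4459, 0.6633, 0.4032, 0.2457, 0.0435, 0 → R0 = 2.4158
x·lx·mx: 0, 0.6142, 0.8918, 1.9899, 1.6128, 1.2285, 0.261, 0 → Σ = 6.5982
T = 6.5982 / 2.4158 = 2.731269… → 2.73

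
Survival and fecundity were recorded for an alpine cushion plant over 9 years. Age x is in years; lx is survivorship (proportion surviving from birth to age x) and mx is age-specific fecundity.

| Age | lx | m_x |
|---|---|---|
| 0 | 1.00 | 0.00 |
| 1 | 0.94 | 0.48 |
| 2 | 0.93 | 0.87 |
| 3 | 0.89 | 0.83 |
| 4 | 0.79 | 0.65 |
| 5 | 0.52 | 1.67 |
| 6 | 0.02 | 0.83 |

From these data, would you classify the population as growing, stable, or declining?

R0 = Σ lx·mx = 0 + 0.4512 + 0.8091 + 0.7387 + 0.5135 + 0.8684 + 0.0166 = 3.3975
R0 > 1, so the population is growing.

growing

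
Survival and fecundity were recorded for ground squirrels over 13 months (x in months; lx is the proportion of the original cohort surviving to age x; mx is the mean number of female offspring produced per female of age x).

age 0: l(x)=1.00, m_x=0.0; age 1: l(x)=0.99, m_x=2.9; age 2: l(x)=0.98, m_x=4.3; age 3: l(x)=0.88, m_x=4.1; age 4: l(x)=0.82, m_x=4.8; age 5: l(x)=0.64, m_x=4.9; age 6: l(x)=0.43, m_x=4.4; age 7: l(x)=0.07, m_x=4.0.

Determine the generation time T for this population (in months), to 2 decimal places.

lx·mx: 0, 2.871, 4.214, 3.608, 3.936, 3.136, 1.892, 0.28 → R0 = 19.937
x·lx·mx: 0, 2.871, 8.428, 10.824, 15.744, 15.68, 11.352, 1.96 → Σ = 66.859
T = 66.859 / 19.937 = 3.353514… → 3.35

3.35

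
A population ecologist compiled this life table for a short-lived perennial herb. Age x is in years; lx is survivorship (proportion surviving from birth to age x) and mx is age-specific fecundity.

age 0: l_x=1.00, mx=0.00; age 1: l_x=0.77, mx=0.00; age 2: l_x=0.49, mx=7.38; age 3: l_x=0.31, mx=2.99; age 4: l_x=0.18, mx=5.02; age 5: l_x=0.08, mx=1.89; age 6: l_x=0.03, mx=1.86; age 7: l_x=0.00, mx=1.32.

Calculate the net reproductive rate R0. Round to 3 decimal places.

5.654

lx·mx by age: 0, 0, 3.6162, 0.9269, 0.9036, 0.1512, 0.0558, 0
R0 = Σ lx·mx = 5.6537 → 5.654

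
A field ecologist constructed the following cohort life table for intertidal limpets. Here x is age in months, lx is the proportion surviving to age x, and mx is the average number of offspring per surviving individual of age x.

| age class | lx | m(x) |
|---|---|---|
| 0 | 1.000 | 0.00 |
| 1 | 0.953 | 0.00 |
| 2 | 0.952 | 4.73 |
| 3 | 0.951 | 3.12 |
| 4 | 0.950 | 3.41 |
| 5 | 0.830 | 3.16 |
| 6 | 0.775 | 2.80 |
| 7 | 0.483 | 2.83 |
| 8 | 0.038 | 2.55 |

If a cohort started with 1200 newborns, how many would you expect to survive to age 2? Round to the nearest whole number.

Expected survivors = N0 · l_2 = 1200 × 0.952 = 1142.4 → 1142

1142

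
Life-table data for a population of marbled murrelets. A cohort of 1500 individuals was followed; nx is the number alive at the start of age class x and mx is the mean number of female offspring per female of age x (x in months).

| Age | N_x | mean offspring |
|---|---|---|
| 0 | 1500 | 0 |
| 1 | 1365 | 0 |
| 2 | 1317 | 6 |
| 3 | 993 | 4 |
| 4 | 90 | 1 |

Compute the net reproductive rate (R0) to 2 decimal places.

7.98

lx = nx/n0 = nx/1500: 1, 0.91, 0.878, 0.662, 0.06
lx·mx by age: 0, 0, 5.268, 2.648, 0.06
R0 = Σ lx·mx = 7.976 → 7.98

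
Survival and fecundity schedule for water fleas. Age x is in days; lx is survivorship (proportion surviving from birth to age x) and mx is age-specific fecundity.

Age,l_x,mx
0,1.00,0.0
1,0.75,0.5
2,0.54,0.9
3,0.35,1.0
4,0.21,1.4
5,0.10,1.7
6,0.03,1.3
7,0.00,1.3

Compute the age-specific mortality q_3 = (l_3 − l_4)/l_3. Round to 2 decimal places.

0.40

q_3 = (l_3 − l_4) / l_3 = (0.35 − 0.21) / 0.35
     = 0.14 / 0.35 = 0.4 → 0.40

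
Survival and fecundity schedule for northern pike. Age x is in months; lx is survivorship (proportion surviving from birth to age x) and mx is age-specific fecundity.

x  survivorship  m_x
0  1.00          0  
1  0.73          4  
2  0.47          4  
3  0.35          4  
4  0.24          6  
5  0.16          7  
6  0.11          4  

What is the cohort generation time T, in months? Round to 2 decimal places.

lx·mx: 0, 2.92, 1.88, 1.4, 1.44, 1.12, 0.44 → R0 = 9.2
x·lx·mx: 0, 2.92, 3.76, 4.2, 5.76, 5.6, 2.64 → Σ = 24.88
T = 24.88 / 9.2 = 2.704348… → 2.70

2.70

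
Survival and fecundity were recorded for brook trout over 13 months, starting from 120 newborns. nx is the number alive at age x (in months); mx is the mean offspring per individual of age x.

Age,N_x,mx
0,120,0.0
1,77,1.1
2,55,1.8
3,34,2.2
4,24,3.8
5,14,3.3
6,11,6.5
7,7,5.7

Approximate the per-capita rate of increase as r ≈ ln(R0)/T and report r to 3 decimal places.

0.404

lx = nx/n0 = nx/120: 1, 0.64167…, 0.45833…, 0.28333…, 0.2, 0.11667…, 0.09167…, 0.05833…
R0 = Σ lx·mx = 0 + 0.70583… + 0.825… + 0.62333… + 0.76 + 0.385… + 0.59583… + 0.3325… = 4.2275…
Σ x·lx·mx = 15.093333…; T = 15.093333…/4.2275… = 3.57027…
r ≈ ln(R0)/T = ln(4.2275…)/3.57027… = 0.40378… → 0.404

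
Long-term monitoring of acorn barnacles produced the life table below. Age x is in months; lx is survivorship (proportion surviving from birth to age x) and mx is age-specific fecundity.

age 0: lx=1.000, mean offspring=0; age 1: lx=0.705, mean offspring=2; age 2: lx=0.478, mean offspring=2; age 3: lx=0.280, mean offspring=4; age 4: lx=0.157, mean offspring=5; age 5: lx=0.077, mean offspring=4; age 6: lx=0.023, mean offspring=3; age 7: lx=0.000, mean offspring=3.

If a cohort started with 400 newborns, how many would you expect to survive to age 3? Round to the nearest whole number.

Expected survivors = N0 · l_3 = 400 × 0.280 = 112 → 112

112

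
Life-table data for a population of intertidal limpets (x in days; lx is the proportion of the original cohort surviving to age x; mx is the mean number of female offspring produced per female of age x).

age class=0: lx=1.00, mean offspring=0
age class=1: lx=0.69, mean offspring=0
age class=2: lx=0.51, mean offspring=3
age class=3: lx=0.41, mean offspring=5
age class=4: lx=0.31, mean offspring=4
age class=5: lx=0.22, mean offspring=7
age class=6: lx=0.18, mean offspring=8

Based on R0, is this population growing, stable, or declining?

R0 = Σ lx·mx = 0 + 0 + 1.53 + 2.05 + 1.24 + 1.54 + 1.44 = 7.8
R0 > 1, so the population is growing.

growing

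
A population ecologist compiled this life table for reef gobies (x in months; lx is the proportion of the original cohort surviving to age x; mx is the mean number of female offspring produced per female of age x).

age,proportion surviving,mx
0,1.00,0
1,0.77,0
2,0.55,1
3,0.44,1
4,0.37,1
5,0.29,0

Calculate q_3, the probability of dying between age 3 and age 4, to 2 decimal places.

0.16

q_3 = (l_3 − l_4) / l_3 = (0.44 − 0.37) / 0.44
     = 0.07 / 0.44 = 0.159091… → 0.16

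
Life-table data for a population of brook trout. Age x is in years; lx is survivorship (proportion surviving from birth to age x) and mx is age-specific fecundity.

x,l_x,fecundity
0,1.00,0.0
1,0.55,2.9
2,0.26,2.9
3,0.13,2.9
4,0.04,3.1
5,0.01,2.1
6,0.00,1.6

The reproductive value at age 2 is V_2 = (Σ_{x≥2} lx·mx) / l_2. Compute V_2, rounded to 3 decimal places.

4.908

lx·mx for x ≥ 2: 0.754, 0.377, 0.124, 0.021, 0 → sum = 1.276
V_2 = 1.276 / l_2 = 1.276 / 0.26 = 4.907692… → 4.908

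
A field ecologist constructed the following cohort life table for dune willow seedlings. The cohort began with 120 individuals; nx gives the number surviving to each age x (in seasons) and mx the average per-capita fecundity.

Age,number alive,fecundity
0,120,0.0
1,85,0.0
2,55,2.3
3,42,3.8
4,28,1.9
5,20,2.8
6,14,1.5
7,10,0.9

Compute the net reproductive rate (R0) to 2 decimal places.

3.54

lx = nx/n0 = nx/120: 1, 0.70833…, 0.45833…, 0.35, 0.23333…, 0.16667…, 0.11667…, 0.08333…
lx·mx by age: 0, 0, 1.054167…, 1.33, 0.443333…, 0.466667…, 0.175…, 0.075…
R0 = Σ lx·mx = 3.544167… → 3.54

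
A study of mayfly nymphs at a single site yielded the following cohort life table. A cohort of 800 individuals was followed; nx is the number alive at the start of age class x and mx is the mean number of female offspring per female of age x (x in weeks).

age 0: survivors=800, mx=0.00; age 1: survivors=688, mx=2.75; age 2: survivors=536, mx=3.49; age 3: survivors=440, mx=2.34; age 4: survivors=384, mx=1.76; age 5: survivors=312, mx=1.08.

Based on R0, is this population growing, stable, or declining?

growing

lx = nx/n0 = nx/800: 1, 0.86, 0.67, 0.55, 0.48, 0.39
R0 = Σ lx·mx = 0 + 2.365 + 2.3383 + 1.287 + 0.8448 + 0.4212 = 7.2563
R0 > 1, so the population is growing.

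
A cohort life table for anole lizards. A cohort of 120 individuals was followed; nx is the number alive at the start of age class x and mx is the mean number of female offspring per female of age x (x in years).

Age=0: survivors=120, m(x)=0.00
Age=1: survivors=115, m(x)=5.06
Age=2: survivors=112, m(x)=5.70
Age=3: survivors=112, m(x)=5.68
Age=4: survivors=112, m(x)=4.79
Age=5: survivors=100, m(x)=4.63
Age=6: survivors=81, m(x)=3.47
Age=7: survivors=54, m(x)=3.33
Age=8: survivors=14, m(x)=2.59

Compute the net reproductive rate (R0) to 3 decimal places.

lx = nx/n0 = nx/120: 1, 0.95833…, 0.93333…, 0.93333…, 0.93333…, 0.83333…, 0.675, 0.45, 0.11667…
lx·mx by age: 0, 4.849167…, 5.32…, 5.301333…, 4.470667…, 3.858333…, 2.34225, 1.4985, 0.302167…
R0 = Σ lx·mx = 27.942417… → 27.942

27.942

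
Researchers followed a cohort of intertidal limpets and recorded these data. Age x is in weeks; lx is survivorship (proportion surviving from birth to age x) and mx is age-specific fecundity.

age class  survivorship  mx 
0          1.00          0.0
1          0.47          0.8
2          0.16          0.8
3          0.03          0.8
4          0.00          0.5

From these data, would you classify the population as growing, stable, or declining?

declining

R0 = Σ lx·mx = 0 + 0.376 + 0.128 + 0.024 + 0 = 0.528
R0 < 1, so the population is declining.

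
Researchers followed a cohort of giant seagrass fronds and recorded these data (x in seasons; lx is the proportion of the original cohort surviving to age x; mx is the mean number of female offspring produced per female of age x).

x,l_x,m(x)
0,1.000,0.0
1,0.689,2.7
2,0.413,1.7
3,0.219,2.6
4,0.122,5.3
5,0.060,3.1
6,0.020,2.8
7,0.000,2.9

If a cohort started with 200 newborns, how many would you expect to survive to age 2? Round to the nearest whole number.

Expected survivors = N0 · l_2 = 200 × 0.413 = 82.6 → 83

83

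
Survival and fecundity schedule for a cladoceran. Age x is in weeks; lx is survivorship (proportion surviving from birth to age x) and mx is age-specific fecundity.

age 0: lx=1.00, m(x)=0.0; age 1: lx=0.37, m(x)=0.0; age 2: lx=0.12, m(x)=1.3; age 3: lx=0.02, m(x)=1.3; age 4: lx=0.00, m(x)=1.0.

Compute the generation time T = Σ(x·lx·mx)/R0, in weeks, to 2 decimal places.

2.14

lx·mx: 0, 0, 0.156, 0.026, 0 → R0 = 0.182
x·lx·mx: 0, 0, 0.312, 0.078, 0 → Σ = 0.39
T = 0.39 / 0.182 = 2.142857… → 2.14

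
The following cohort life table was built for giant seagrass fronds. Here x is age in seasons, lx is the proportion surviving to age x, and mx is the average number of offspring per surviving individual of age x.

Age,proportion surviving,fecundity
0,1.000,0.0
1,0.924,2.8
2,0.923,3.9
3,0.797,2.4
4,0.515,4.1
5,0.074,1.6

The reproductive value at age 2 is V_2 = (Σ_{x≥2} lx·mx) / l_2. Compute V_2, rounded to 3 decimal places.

8.388

lx·mx for x ≥ 2: 3.5997, 1.9128, 2.1115, 0.1184 → sum = 7.7424
V_2 = 7.7424 / l_2 = 7.7424 / 0.923 = 8.388299… → 8.388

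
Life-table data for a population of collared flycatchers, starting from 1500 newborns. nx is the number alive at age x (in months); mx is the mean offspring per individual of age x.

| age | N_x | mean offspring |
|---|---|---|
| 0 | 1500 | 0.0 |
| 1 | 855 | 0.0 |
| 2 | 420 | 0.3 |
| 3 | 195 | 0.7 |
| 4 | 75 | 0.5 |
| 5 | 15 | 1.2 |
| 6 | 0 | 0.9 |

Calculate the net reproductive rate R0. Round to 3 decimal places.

lx = nx/n0 = nx/1500: 1, 0.57, 0.28, 0.13, 0.05, 0.01, 0
lx·mx by age: 0, 0, 0.084, 0.091, 0.025, 0.012, 0
R0 = Σ lx·mx = 0.212 → 0.212

0.212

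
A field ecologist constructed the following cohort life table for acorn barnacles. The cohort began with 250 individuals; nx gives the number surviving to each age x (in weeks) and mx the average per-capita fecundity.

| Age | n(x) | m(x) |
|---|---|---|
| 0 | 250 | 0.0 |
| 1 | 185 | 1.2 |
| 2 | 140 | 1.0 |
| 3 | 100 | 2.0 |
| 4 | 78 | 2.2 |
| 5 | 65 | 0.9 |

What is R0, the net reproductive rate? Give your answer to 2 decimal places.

3.17

lx = nx/n0 = nx/250: 1, 0.74, 0.56, 0.4, 0.312, 0.26
lx·mx by age: 0, 0.888, 0.56, 0.8, 0.6864, 0.234
R0 = Σ lx·mx = 3.1684 → 3.17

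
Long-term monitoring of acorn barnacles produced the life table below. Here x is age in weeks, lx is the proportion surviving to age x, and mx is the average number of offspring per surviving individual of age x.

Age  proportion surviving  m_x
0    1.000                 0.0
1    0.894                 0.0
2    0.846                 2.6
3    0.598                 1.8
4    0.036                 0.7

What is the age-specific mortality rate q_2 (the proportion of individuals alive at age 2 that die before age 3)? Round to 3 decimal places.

0.293

q_2 = (l_2 − l_3) / l_2 = (0.846 − 0.598) / 0.846
     = 0.248 / 0.846 = 0.293144… → 0.293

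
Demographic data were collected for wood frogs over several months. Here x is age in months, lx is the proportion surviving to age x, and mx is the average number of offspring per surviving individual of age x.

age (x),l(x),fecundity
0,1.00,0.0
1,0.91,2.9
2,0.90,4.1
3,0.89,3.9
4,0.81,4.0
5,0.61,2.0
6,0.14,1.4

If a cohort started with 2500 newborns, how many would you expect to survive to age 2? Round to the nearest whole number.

2250

Expected survivors = N0 · l_2 = 2500 × 0.90 = 2250 → 2250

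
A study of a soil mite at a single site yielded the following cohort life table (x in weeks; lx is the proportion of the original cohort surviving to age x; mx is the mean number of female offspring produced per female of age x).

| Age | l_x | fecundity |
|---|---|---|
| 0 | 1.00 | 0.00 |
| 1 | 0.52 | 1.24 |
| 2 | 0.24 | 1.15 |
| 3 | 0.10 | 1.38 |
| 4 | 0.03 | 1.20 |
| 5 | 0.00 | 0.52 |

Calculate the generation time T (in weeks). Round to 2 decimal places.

1.60

lx·mx: 0, 0.6448, 0.276, 0.138, 0.036, 0 → R0 = 1.0948
x·lx·mx: 0, 0.6448, 0.552, 0.414, 0.144, 0 → Σ = 1.7548
T = 1.7548 / 1.0948 = 1.60285… → 1.60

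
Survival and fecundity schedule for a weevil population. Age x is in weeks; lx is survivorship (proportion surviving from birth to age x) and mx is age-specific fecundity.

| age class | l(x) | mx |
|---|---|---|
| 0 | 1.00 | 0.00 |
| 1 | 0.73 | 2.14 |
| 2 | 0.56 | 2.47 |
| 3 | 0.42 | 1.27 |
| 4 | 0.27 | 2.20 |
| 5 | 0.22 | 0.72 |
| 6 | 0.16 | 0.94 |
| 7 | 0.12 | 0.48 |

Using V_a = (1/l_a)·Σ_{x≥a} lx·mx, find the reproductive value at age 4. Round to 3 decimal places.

3.557

lx·mx for x ≥ 4: 0.594, 0.1584, 0.1504, 0.0576 → sum = 0.9604
V_4 = 0.9604 / l_4 = 0.9604 / 0.27 = 3.557037… → 3.557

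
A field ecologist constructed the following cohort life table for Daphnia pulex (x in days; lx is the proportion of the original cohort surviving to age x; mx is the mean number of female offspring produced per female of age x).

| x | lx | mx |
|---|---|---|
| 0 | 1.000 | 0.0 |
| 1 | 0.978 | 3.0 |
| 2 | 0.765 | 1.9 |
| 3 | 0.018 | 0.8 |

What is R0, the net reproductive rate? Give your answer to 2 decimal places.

4.40

lx·mx by age: 0, 2.934, 1.4535, 0.0144
R0 = Σ lx·mx = 4.4019 → 4.40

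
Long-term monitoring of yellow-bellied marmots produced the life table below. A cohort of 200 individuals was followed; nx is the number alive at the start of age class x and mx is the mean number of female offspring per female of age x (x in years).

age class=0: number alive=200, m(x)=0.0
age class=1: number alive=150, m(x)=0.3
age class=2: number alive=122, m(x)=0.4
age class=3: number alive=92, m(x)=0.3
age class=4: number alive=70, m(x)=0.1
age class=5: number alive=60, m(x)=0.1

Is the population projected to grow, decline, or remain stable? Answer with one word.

lx = nx/n0 = nx/200: 1, 0.75, 0.61, 0.46, 0.35, 0.3
R0 = Σ lx·mx = 0 + 0.225 + 0.244 + 0.138 + 0.035 + 0.03 = 0.672
R0 < 1, so the population is declining.

declining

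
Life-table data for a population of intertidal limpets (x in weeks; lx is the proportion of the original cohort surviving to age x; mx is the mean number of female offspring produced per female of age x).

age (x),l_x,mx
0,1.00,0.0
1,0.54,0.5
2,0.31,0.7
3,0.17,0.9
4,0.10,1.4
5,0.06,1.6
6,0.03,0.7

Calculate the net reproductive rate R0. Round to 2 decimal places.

0.90

lx·mx by age: 0, 0.27, 0.217, 0.153, 0.14, 0.096, 0.021
R0 = Σ lx·mx = 0.897 → 0.90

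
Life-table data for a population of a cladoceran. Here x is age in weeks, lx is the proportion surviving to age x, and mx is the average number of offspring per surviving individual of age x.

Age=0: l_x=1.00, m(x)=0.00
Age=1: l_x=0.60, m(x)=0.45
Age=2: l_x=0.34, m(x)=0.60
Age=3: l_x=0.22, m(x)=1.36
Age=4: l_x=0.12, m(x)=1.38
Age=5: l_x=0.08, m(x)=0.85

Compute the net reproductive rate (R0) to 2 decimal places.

1.01

lx·mx by age: 0, 0.27, 0.204, 0.2992, 0.1656, 0.068
R0 = Σ lx·mx = 1.0068 → 1.01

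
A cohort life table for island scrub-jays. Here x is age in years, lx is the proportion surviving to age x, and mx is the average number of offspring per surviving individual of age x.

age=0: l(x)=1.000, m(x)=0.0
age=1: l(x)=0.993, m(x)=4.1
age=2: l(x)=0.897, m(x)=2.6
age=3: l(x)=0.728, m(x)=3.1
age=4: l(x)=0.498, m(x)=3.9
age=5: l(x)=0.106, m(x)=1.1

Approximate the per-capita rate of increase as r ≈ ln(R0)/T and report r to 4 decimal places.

1.0657

R0 = Σ lx·mx = 0 + 4.0713 + 2.3322 + 2.2568 + 1.9422 + 0.1166 = 10.7191
Σ x·lx·mx = 23.8579; T = 23.8579/10.7191 = 2.22574…
r ≈ ln(R0)/T = ln(10.7191)/2.22574… = 1.065727… → 1.0657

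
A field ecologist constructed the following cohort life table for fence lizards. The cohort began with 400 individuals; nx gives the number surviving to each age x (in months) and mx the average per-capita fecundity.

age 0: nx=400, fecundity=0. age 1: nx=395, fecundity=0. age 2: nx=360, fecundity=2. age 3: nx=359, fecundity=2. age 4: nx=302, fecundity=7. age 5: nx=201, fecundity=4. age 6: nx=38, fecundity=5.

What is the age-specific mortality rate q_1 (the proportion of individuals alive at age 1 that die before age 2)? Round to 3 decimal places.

0.089

lx = nx/n0 = nx/400: 1, 0.9875, 0.9, 0.8975, 0.755, 0.5025, 0.095
q_1 = (l_1 − l_2) / l_1 = (0.9875 − 0.9) / 0.9875
     = 0.0875 / 0.9875 = 0.088608… → 0.089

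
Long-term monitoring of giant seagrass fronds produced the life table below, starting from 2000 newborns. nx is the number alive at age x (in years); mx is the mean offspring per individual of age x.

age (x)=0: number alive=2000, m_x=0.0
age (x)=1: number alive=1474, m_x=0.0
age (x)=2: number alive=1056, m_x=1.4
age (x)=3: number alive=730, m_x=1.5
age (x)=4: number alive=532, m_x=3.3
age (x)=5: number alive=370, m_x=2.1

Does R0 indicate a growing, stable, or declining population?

lx = nx/n0 = nx/2000: 1, 0.737, 0.528, 0.365, 0.266, 0.185
R0 = Σ lx·mx = 0 + 0 + 0.7392 + 0.5475 + 0.8778 + 0.3885 = 2.553
R0 > 1, so the population is growing.

growing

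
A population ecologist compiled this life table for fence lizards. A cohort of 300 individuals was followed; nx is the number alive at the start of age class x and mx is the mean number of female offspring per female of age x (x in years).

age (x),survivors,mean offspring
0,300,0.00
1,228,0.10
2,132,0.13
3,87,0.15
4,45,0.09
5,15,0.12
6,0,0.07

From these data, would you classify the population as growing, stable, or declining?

lx = nx/n0 = nx/300: 1, 0.76, 0.44, 0.29, 0.15, 0.05, 0
R0 = Σ lx·mx = 0 + 0.076 + 0.0572 + 0.0435 + 0.0135 + 0.006 + 0 = 0.1962
R0 < 1, so the population is declining.

declining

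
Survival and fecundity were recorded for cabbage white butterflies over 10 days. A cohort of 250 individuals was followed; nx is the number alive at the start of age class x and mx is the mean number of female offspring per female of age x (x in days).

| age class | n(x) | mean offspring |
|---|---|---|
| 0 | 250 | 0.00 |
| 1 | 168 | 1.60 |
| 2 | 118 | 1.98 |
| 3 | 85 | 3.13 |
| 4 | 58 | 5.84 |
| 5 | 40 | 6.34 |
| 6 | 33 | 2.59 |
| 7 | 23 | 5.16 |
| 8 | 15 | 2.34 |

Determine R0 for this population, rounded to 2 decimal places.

lx = nx/n0 = nx/250: 1, 0.672, 0.472, 0.34, 0.232, 0.16, 0.132, 0.092, 0.06
lx·mx by age: 0, 1.0752, 0.93456, 1.0642, 1.35488, 1.0144, 0.34188, 0.47472, 0.1404
R0 = Σ lx·mx = 6.40024 → 6.40

6.40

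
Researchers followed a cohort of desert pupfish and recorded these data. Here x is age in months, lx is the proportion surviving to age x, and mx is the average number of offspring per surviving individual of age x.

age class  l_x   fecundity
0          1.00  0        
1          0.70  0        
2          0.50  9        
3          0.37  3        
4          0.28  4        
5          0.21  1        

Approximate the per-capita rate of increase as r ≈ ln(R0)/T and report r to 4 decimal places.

0.7528

R0 = Σ lx·mx = 0 + 0 + 4.5 + 1.11 + 1.12 + 0.21 = 6.94
Σ x·lx·mx = 17.86; T = 17.86/6.94 = 2.57349…
r ≈ ln(R0)/T = ln(6.94)/2.57349… = 0.752793… → 0.7528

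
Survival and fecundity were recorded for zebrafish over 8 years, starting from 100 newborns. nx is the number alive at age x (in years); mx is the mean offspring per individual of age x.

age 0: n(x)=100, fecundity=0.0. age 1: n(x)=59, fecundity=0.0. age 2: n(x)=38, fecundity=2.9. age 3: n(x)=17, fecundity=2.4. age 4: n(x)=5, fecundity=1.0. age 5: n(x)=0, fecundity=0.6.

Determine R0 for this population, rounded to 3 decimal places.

1.560

lx = nx/n0 = nx/100: 1, 0.59, 0.38, 0.17, 0.05, 0
lx·mx by age: 0, 0, 1.102, 0.408, 0.05, 0
R0 = Σ lx·mx = 1.56 → 1.560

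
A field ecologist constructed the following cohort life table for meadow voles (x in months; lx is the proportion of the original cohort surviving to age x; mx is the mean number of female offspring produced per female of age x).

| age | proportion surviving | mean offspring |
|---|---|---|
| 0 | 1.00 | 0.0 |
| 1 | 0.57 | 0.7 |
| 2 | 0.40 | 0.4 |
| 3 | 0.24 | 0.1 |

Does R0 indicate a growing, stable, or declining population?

R0 = Σ lx·mx = 0 + 0.399 + 0.16 + 0.024 = 0.583
R0 < 1, so the population is declining.

declining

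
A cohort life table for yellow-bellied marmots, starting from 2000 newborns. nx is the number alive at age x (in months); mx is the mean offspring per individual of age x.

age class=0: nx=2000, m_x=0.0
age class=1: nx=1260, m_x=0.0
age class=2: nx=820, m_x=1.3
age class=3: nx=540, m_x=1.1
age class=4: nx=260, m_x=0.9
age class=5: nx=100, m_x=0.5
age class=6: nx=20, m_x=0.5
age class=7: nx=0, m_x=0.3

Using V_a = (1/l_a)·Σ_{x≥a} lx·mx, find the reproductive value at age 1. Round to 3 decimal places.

1.551

lx = nx/n0 = nx/2000: 1, 0.63, 0.41, 0.27, 0.13, 0.05, 0.01, 0
lx·mx for x ≥ 1: 0, 0.533, 0.297, 0.117, 0.025, 0.005, 0 → sum = 0.977
V_1 = 0.977 / l_1 = 0.977 / 0.63 = 1.550794… → 1.551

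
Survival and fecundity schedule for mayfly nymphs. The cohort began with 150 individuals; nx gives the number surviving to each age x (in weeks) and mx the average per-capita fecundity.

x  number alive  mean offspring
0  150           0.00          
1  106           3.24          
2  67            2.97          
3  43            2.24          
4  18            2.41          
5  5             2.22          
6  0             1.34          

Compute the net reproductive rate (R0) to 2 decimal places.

lx = nx/n0 = nx/150: 1, 0.70667…, 0.44667…, 0.28667…, 0.12, 0.03333…, 0
lx·mx by age: 0, 2.2896…, 1.3266…, 0.642133…, 0.2892, 0.074…, 0
R0 = Σ lx·mx = 4.621533… → 4.62

4.62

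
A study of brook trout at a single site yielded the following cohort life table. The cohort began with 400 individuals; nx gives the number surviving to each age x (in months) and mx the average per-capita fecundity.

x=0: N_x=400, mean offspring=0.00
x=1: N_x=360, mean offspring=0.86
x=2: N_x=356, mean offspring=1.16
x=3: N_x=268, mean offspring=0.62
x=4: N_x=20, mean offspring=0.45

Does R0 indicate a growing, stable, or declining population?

lx = nx/n0 = nx/400: 1, 0.9, 0.89, 0.67, 0.05
R0 = Σ lx·mx = 0 + 0.774 + 1.0324 + 0.4154 + 0.0225 = 2.2443
R0 > 1, so the population is growing.

growing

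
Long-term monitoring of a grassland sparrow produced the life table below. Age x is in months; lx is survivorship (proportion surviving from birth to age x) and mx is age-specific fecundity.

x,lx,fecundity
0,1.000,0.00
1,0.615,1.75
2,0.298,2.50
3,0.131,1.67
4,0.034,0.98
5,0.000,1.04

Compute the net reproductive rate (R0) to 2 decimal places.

lx·mx by age: 0, 1.07625, 0.745, 0.21877, 0.03332, 0
R0 = Σ lx·mx = 2.07334 → 2.07

2.07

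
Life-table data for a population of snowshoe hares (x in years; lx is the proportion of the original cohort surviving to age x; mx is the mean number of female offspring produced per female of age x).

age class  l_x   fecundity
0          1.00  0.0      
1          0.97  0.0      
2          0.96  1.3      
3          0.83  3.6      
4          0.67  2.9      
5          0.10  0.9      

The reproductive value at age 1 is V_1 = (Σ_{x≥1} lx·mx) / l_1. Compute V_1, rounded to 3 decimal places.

lx·mx for x ≥ 1: 0, 1.248, 2.988, 1.943, 0.09 → sum = 6.269
V_1 = 6.269 / l_1 = 6.269 / 0.97 = 6.462887… → 6.463

6.463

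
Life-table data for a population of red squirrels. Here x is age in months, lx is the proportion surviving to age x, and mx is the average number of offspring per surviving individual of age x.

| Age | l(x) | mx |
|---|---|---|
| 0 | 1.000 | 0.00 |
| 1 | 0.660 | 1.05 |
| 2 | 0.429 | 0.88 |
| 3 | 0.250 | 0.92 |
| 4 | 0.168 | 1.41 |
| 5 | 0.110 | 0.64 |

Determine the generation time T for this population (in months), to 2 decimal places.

2.14

lx·mx: 0, 0.693, 0.37752, 0.23, 0.23688, 0.0704 → R0 = 1.6078
x·lx·mx: 0, 0.693, 0.75504, 0.69, 0.94752, 0.352 → Σ = 3.43756
T = 3.43756 / 1.6078 = 2.138052… → 2.14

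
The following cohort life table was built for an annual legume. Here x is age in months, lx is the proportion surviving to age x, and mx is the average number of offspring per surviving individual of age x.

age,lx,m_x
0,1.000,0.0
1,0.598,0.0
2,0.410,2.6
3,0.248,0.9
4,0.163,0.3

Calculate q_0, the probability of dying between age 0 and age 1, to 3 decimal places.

0.402

q_0 = (l_0 − l_1) / l_0 = (1 − 0.598) / 1
     = 0.402 / 1 = 0.402 → 0.402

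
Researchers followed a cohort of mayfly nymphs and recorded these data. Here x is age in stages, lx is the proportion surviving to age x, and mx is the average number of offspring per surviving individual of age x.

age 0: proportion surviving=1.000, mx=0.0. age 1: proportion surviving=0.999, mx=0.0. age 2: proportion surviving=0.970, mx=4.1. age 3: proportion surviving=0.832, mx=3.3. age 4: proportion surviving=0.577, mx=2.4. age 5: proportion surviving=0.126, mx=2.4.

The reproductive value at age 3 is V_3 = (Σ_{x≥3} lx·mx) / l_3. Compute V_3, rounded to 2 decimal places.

5.33

lx·mx for x ≥ 3: 2.7456, 1.3848, 0.3024 → sum = 4.4328
V_3 = 4.4328 / l_3 = 4.4328 / 0.832 = 5.327885… → 5.33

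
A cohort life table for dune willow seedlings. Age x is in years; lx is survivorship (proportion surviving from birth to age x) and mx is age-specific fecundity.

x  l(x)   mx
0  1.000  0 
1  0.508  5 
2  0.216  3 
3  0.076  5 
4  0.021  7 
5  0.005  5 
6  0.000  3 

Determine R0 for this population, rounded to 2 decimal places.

lx·mx by age: 0, 2.54, 0.648, 0.38, 0.147, 0.025, 0
R0 = Σ lx·mx = 3.74 → 3.74

3.74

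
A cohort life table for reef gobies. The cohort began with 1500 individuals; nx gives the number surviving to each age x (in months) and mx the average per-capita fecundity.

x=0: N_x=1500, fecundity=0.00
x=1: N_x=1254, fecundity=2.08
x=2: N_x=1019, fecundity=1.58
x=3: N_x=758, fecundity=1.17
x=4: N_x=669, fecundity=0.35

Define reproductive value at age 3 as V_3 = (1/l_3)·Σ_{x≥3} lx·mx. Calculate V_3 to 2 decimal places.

1.48

lx = nx/n0 = nx/1500: 1, 0.836, 0.67933…, 0.50533…, 0.446
lx·mx for x ≥ 3: 0.59124…, 0.1561 → sum = 0.74734…
V_3 = 0.74734… / l_3 = 0.74734… / 0.505333… = 1.478905… → 1.48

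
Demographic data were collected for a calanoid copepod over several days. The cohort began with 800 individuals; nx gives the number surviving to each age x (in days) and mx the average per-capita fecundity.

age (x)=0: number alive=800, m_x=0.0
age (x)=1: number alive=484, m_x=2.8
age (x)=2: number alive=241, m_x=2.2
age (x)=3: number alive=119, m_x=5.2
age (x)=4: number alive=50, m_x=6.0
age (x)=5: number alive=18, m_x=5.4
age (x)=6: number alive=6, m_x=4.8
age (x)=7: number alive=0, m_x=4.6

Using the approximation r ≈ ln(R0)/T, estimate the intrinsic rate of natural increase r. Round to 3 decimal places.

0.620

lx = nx/n0 = nx/800: 1, 0.605, 0.30125, 0.14875, 0.0625, 0.0225, 0.0075, 0
R0 = Σ lx·mx = 0 + 1.694 + 0.66275… + 0.7735… + 0.375 + 0.1215 + 0.036 + 0 = 3.66275
Σ x·lx·mx = 7.6635; T = 7.6635/3.66275 = 2.09228…
r ≈ ln(R0)/T = ln(3.66275)/2.09228… = 0.62048… → 0.620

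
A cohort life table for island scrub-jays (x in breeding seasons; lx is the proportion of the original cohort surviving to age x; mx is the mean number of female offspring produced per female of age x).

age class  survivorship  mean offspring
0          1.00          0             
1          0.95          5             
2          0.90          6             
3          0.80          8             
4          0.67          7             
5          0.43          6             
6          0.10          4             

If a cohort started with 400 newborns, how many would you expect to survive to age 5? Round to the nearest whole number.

Expected survivors = N0 · l_5 = 400 × 0.43 = 172 → 172

172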